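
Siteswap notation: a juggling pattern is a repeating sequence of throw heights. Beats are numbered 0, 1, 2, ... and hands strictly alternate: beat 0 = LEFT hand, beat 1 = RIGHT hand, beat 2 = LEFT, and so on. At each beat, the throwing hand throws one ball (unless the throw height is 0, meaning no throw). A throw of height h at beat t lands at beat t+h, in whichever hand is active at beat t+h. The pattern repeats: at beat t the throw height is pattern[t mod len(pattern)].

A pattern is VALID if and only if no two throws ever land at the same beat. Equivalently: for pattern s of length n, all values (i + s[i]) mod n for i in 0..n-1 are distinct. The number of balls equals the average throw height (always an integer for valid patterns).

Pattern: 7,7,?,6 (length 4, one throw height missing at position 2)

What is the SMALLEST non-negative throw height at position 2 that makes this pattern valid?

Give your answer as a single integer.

i=0: (0 + 7) mod 4 = 3
i=1: (1 + 7) mod 4 = 0
i=2: s[i]=? (unknown)
i=3: (3 + 6) mod 4 = 1
Known residues: [0, 1, 3]; need a permutation of 0..3, so missing residue r = 2
Need (2 + s) mod 4 = 2; smallest s = (2 - 2) mod 4 = 0

Answer: 0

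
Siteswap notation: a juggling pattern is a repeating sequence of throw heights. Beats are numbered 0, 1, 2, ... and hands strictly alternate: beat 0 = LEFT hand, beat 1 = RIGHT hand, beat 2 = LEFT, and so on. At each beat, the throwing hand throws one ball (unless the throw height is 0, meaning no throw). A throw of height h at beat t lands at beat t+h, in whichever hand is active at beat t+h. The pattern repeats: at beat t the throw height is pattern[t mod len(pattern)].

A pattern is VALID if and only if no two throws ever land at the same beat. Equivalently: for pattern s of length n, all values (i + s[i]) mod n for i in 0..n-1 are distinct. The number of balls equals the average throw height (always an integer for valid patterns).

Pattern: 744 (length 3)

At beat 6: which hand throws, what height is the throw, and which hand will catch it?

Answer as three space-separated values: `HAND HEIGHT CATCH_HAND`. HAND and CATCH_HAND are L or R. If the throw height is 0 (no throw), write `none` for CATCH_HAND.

Beat 6: 6 mod 2 = 0, so hand = L
Throw height = pattern[6 mod 3] = pattern[0] = 7
Lands at beat 6+7=13, 13 mod 2 = 1, so catch hand = R

Answer: L 7 R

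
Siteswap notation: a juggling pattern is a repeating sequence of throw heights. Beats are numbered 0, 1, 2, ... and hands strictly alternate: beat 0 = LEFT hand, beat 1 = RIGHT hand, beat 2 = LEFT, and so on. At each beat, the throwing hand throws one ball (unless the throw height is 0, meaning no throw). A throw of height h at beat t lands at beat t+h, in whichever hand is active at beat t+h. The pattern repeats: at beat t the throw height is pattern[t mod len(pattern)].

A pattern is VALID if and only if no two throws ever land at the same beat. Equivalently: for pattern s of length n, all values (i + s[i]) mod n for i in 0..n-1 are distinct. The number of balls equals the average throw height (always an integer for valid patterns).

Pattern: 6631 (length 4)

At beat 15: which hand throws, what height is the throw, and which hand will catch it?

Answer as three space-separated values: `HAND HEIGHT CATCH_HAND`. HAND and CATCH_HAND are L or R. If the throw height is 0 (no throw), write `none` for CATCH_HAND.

Answer: R 1 L

Derivation:
Beat 15: 15 mod 2 = 1, so hand = R
Throw height = pattern[15 mod 4] = pattern[3] = 1
Lands at beat 15+1=16, 16 mod 2 = 0, so catch hand = L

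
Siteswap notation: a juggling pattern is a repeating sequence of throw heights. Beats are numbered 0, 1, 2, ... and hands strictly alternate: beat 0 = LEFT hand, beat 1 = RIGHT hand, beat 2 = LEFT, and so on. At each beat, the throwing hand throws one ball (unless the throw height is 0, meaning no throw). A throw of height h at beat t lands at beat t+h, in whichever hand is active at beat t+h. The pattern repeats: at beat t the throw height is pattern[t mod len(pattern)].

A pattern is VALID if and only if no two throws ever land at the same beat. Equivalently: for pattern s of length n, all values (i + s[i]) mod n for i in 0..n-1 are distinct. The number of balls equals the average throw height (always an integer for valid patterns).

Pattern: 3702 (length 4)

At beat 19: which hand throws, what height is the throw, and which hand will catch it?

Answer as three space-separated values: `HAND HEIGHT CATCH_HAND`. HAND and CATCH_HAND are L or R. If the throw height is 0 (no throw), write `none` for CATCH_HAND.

Answer: R 2 R

Derivation:
Beat 19: 19 mod 2 = 1, so hand = R
Throw height = pattern[19 mod 4] = pattern[3] = 2
Lands at beat 19+2=21, 21 mod 2 = 1, so catch hand = R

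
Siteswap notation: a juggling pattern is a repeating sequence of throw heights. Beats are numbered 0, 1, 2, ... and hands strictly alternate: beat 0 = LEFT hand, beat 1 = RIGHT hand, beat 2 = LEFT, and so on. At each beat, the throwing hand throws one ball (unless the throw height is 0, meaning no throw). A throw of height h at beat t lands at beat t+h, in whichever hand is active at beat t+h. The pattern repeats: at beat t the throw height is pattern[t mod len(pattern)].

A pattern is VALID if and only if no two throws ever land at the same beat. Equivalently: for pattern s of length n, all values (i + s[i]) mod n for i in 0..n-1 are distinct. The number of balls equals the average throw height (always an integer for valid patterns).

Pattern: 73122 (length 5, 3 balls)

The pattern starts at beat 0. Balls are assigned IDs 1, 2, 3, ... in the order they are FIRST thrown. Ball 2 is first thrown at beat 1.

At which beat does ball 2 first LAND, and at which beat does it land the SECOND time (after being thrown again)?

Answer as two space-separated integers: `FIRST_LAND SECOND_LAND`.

Beat 0 (L): throw ball1 h=7 -> lands@7:R; in-air after throw: [b1@7:R]
Beat 1 (R): throw ball2 h=3 -> lands@4:L; in-air after throw: [b2@4:L b1@7:R]
Beat 2 (L): throw ball3 h=1 -> lands@3:R; in-air after throw: [b3@3:R b2@4:L b1@7:R]
Beat 3 (R): throw ball3 h=2 -> lands@5:R; in-air after throw: [b2@4:L b3@5:R b1@7:R]
Beat 4 (L): throw ball2 h=2 -> lands@6:L; in-air after throw: [b3@5:R b2@6:L b1@7:R]
Beat 5 (R): throw ball3 h=7 -> lands@12:L; in-air after throw: [b2@6:L b1@7:R b3@12:L]
Beat 6 (L): throw ball2 h=3 -> lands@9:R; in-air after throw: [b1@7:R b2@9:R b3@12:L]
Ball 2: thrown@1 h=3 -> first land @4; rethrown@4 h=2 -> second land @6

Answer: 4 6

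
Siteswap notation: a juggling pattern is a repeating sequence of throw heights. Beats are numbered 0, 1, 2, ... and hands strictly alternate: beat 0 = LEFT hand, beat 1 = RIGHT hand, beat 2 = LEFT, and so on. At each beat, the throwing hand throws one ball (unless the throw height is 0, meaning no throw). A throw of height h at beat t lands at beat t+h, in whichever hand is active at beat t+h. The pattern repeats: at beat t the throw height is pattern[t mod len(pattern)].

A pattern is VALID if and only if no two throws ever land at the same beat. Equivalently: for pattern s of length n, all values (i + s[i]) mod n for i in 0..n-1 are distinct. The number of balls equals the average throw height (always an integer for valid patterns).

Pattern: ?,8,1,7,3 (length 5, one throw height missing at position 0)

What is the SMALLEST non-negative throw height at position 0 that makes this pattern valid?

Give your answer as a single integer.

Answer: 1

Derivation:
i=0: s[i]=? (unknown)
i=1: (1 + 8) mod 5 = 4
i=2: (2 + 1) mod 5 = 3
i=3: (3 + 7) mod 5 = 0
i=4: (4 + 3) mod 5 = 2
Known residues: [0, 2, 3, 4]; need a permutation of 0..4, so missing residue r = 1
Need (0 + s) mod 5 = 1; smallest s = (1 - 0) mod 5 = 1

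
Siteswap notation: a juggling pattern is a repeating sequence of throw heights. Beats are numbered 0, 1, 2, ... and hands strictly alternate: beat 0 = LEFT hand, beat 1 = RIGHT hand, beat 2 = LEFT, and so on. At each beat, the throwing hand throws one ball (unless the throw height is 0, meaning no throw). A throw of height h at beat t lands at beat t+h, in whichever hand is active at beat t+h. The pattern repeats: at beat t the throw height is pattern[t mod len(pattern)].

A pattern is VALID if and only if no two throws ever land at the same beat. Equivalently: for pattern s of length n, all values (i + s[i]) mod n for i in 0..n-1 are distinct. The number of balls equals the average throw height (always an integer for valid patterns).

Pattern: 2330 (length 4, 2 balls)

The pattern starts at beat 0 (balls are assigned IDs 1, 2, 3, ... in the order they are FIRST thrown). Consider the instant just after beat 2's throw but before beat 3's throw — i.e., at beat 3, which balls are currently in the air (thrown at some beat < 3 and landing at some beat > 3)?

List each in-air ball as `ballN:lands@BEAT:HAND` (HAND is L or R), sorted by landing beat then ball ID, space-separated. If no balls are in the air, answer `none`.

Beat 0 (L): throw ball1 h=2 -> lands@2:L; in-air after throw: [b1@2:L]
Beat 1 (R): throw ball2 h=3 -> lands@4:L; in-air after throw: [b1@2:L b2@4:L]
Beat 2 (L): throw ball1 h=3 -> lands@5:R; in-air after throw: [b2@4:L b1@5:R]

Answer: ball2:lands@4:L ball1:lands@5:R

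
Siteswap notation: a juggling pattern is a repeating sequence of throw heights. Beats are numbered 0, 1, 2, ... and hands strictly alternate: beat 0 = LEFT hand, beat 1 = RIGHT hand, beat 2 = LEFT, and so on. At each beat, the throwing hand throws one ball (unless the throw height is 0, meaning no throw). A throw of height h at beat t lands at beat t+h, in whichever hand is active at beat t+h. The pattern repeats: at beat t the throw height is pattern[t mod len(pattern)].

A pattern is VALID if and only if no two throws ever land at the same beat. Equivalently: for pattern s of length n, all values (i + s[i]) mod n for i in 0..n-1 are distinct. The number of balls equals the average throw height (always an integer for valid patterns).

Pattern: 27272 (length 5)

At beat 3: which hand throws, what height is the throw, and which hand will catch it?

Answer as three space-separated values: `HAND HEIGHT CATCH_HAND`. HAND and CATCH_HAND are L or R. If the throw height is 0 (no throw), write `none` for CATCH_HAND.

Answer: R 7 L

Derivation:
Beat 3: 3 mod 2 = 1, so hand = R
Throw height = pattern[3 mod 5] = pattern[3] = 7
Lands at beat 3+7=10, 10 mod 2 = 0, so catch hand = L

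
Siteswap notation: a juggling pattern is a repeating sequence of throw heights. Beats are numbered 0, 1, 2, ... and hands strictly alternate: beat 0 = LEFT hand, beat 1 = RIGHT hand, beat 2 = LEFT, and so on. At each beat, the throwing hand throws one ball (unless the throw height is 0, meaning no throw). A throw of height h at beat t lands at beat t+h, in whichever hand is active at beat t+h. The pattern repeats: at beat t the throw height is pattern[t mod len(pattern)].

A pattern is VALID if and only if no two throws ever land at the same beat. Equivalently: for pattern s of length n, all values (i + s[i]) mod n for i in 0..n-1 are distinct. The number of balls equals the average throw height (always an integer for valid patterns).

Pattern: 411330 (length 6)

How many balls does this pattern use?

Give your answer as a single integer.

Pattern = [4, 1, 1, 3, 3, 0], length n = 6
  position 0: throw height = 4, running sum = 4
  position 1: throw height = 1, running sum = 5
  position 2: throw height = 1, running sum = 6
  position 3: throw height = 3, running sum = 9
  position 4: throw height = 3, running sum = 12
  position 5: throw height = 0, running sum = 12
Total sum = 12; balls = sum / n = 12 / 6 = 2

Answer: 2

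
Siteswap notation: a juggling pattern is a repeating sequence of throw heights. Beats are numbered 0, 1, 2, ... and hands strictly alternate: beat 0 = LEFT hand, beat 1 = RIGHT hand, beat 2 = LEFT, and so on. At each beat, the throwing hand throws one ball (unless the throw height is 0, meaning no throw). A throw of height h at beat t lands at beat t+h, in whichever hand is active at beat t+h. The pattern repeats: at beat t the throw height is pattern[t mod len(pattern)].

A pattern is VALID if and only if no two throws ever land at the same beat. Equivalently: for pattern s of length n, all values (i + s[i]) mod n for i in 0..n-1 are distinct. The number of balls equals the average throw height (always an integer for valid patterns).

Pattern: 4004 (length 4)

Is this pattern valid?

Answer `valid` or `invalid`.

Answer: valid

Derivation:
i=0: (i + s[i]) mod n = (0 + 4) mod 4 = 0
i=1: (i + s[i]) mod n = (1 + 0) mod 4 = 1
i=2: (i + s[i]) mod n = (2 + 0) mod 4 = 2
i=3: (i + s[i]) mod n = (3 + 4) mod 4 = 3
Residues: [0, 1, 2, 3], distinct: True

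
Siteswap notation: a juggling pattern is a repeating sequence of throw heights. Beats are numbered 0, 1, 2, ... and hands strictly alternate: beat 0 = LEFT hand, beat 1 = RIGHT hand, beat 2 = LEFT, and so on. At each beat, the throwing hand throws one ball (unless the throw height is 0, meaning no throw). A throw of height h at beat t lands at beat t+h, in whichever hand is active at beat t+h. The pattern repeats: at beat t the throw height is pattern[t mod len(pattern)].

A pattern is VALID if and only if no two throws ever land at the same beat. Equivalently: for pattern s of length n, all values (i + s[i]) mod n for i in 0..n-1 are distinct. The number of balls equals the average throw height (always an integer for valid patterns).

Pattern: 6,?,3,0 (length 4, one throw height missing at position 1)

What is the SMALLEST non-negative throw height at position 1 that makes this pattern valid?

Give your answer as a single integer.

i=0: (0 + 6) mod 4 = 2
i=1: s[i]=? (unknown)
i=2: (2 + 3) mod 4 = 1
i=3: (3 + 0) mod 4 = 3
Known residues: [1, 2, 3]; need a permutation of 0..3, so missing residue r = 0
Need (1 + s) mod 4 = 0; smallest s = (0 - 1) mod 4 = 3

Answer: 3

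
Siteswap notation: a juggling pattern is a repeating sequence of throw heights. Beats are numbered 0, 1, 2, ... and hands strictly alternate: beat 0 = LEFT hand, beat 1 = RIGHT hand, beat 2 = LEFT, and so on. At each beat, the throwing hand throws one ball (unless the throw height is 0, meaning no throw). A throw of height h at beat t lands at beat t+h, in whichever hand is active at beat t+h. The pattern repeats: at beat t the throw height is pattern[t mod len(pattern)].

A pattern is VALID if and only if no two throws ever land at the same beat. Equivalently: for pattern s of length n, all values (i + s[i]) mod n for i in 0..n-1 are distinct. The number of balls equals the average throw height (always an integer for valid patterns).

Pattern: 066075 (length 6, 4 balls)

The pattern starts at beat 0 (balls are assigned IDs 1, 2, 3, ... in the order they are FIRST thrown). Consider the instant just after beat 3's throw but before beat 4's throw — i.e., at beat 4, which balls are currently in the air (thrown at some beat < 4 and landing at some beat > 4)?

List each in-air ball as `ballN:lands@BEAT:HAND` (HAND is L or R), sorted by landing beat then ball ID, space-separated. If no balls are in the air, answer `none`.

Answer: ball1:lands@7:R ball2:lands@8:L

Derivation:
Beat 1 (R): throw ball1 h=6 -> lands@7:R; in-air after throw: [b1@7:R]
Beat 2 (L): throw ball2 h=6 -> lands@8:L; in-air after throw: [b1@7:R b2@8:L]
Beat 4 (L): throw ball3 h=7 -> lands@11:R; in-air after throw: [b1@7:R b2@8:L b3@11:R]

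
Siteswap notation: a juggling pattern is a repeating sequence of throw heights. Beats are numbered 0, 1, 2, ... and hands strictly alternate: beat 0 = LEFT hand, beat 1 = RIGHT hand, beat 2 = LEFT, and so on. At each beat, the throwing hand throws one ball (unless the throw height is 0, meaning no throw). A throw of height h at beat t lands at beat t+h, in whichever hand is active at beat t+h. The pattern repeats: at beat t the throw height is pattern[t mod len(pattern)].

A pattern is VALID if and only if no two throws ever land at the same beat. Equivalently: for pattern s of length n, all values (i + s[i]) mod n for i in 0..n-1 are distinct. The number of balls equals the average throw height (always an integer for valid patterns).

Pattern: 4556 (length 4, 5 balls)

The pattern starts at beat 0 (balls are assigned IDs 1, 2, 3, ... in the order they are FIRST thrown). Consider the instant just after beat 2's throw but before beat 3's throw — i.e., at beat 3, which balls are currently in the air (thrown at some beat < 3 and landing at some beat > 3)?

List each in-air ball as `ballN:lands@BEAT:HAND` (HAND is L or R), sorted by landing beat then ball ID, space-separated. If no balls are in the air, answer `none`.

Answer: ball1:lands@4:L ball2:lands@6:L ball3:lands@7:R

Derivation:
Beat 0 (L): throw ball1 h=4 -> lands@4:L; in-air after throw: [b1@4:L]
Beat 1 (R): throw ball2 h=5 -> lands@6:L; in-air after throw: [b1@4:L b2@6:L]
Beat 2 (L): throw ball3 h=5 -> lands@7:R; in-air after throw: [b1@4:L b2@6:L b3@7:R]
Beat 3 (R): throw ball4 h=6 -> lands@9:R; in-air after throw: [b1@4:L b2@6:L b3@7:R b4@9:R]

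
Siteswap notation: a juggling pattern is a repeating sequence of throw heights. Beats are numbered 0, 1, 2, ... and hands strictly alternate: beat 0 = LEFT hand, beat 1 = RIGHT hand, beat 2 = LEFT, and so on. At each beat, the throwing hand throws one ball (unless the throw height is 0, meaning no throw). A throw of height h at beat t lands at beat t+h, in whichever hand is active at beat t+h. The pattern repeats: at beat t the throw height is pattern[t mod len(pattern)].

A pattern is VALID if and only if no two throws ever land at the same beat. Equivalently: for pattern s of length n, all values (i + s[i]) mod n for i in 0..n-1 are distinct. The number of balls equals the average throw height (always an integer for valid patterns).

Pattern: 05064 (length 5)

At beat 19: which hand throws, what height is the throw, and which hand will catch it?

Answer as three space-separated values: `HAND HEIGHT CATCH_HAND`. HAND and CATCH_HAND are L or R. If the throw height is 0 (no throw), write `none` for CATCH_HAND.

Answer: R 4 R

Derivation:
Beat 19: 19 mod 2 = 1, so hand = R
Throw height = pattern[19 mod 5] = pattern[4] = 4
Lands at beat 19+4=23, 23 mod 2 = 1, so catch hand = R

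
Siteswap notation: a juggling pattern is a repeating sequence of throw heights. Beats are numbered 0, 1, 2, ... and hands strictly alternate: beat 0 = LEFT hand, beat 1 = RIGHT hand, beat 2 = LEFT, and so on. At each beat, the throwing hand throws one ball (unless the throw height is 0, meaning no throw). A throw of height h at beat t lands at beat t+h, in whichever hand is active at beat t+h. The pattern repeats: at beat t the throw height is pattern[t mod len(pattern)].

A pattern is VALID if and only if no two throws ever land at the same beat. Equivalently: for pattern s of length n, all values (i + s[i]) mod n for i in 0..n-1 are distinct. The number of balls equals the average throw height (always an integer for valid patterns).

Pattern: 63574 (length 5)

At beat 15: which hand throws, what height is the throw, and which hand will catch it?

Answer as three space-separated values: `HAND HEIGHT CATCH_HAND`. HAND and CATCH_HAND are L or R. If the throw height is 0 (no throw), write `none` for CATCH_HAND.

Answer: R 6 R

Derivation:
Beat 15: 15 mod 2 = 1, so hand = R
Throw height = pattern[15 mod 5] = pattern[0] = 6
Lands at beat 15+6=21, 21 mod 2 = 1, so catch hand = R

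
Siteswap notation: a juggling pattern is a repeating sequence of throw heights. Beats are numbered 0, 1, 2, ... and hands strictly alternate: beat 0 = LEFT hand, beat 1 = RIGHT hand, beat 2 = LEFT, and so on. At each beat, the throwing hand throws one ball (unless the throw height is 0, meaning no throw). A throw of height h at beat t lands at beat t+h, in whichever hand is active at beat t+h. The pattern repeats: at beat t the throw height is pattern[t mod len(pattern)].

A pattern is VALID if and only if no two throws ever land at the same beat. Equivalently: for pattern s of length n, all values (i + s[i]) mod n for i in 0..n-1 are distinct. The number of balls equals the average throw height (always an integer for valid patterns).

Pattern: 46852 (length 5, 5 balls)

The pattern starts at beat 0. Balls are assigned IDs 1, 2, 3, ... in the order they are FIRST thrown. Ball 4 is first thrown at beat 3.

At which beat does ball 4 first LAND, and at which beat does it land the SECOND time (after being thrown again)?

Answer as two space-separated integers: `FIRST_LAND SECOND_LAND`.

Answer: 8 13

Derivation:
Beat 0 (L): throw ball1 h=4 -> lands@4:L; in-air after throw: [b1@4:L]
Beat 1 (R): throw ball2 h=6 -> lands@7:R; in-air after throw: [b1@4:L b2@7:R]
Beat 2 (L): throw ball3 h=8 -> lands@10:L; in-air after throw: [b1@4:L b2@7:R b3@10:L]
Beat 3 (R): throw ball4 h=5 -> lands@8:L; in-air after throw: [b1@4:L b2@7:R b4@8:L b3@10:L]
Beat 4 (L): throw ball1 h=2 -> lands@6:L; in-air after throw: [b1@6:L b2@7:R b4@8:L b3@10:L]
Beat 5 (R): throw ball5 h=4 -> lands@9:R; in-air after throw: [b1@6:L b2@7:R b4@8:L b5@9:R b3@10:L]
Beat 6 (L): throw ball1 h=6 -> lands@12:L; in-air after throw: [b2@7:R b4@8:L b5@9:R b3@10:L b1@12:L]
Beat 7 (R): throw ball2 h=8 -> lands@15:R; in-air after throw: [b4@8:L b5@9:R b3@10:L b1@12:L b2@15:R]
Beat 8 (L): throw ball4 h=5 -> lands@13:R; in-air after throw: [b5@9:R b3@10:L b1@12:L b4@13:R b2@15:R]
Beat 9 (R): throw ball5 h=2 -> lands@11:R; in-air after throw: [b3@10:L b5@11:R b1@12:L b4@13:R b2@15:R]
Beat 10 (L): throw ball3 h=4 -> lands@14:L; in-air after throw: [b5@11:R b1@12:L b4@13:R b3@14:L b2@15:R]
Beat 11 (R): throw ball5 h=6 -> lands@17:R; in-air after throw: [b1@12:L b4@13:R b3@14:L b2@15:R b5@17:R]
Beat 12 (L): throw ball1 h=8 -> lands@20:L; in-air after throw: [b4@13:R b3@14:L b2@15:R b5@17:R b1@20:L]
Beat 13 (R): throw ball4 h=5 -> lands@18:L; in-air after throw: [b3@14:L b2@15:R b5@17:R b4@18:L b1@20:L]
Ball 4: thrown@3 h=5 -> first land @8; rethrown@8 h=5 -> second land @13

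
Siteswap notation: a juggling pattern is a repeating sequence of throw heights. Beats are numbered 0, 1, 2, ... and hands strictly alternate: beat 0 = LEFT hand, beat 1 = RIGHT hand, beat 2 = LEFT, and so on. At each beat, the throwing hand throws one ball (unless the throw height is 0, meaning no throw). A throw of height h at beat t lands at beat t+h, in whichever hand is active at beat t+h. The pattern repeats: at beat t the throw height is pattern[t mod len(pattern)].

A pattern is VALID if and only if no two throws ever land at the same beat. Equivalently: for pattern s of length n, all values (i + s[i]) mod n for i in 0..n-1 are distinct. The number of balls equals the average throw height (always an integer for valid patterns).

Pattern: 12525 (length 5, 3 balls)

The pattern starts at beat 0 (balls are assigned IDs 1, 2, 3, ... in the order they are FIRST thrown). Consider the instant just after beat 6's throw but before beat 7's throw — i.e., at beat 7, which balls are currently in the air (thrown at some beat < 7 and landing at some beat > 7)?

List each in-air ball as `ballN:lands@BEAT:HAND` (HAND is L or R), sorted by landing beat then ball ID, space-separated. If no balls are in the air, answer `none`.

Answer: ball1:lands@8:L ball3:lands@9:R

Derivation:
Beat 0 (L): throw ball1 h=1 -> lands@1:R; in-air after throw: [b1@1:R]
Beat 1 (R): throw ball1 h=2 -> lands@3:R; in-air after throw: [b1@3:R]
Beat 2 (L): throw ball2 h=5 -> lands@7:R; in-air after throw: [b1@3:R b2@7:R]
Beat 3 (R): throw ball1 h=2 -> lands@5:R; in-air after throw: [b1@5:R b2@7:R]
Beat 4 (L): throw ball3 h=5 -> lands@9:R; in-air after throw: [b1@5:R b2@7:R b3@9:R]
Beat 5 (R): throw ball1 h=1 -> lands@6:L; in-air after throw: [b1@6:L b2@7:R b3@9:R]
Beat 6 (L): throw ball1 h=2 -> lands@8:L; in-air after throw: [b2@7:R b1@8:L b3@9:R]
Beat 7 (R): throw ball2 h=5 -> lands@12:L; in-air after throw: [b1@8:L b3@9:R b2@12:L]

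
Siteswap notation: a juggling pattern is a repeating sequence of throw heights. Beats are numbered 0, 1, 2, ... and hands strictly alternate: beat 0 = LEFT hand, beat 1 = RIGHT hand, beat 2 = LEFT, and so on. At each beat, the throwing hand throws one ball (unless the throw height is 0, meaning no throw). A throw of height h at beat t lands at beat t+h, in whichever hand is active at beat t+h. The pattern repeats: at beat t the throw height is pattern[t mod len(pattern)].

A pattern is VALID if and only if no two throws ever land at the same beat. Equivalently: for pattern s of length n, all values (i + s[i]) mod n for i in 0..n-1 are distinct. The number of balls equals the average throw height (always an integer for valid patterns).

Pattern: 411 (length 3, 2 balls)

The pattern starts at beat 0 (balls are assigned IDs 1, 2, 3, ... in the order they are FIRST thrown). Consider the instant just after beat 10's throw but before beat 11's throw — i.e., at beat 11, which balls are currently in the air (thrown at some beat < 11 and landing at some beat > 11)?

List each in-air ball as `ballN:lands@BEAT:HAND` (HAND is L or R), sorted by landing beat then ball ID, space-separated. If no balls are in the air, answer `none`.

Answer: ball2:lands@13:R

Derivation:
Beat 0 (L): throw ball1 h=4 -> lands@4:L; in-air after throw: [b1@4:L]
Beat 1 (R): throw ball2 h=1 -> lands@2:L; in-air after throw: [b2@2:L b1@4:L]
Beat 2 (L): throw ball2 h=1 -> lands@3:R; in-air after throw: [b2@3:R b1@4:L]
Beat 3 (R): throw ball2 h=4 -> lands@7:R; in-air after throw: [b1@4:L b2@7:R]
Beat 4 (L): throw ball1 h=1 -> lands@5:R; in-air after throw: [b1@5:R b2@7:R]
Beat 5 (R): throw ball1 h=1 -> lands@6:L; in-air after throw: [b1@6:L b2@7:R]
Beat 6 (L): throw ball1 h=4 -> lands@10:L; in-air after throw: [b2@7:R b1@10:L]
Beat 7 (R): throw ball2 h=1 -> lands@8:L; in-air after throw: [b2@8:L b1@10:L]
Beat 8 (L): throw ball2 h=1 -> lands@9:R; in-air after throw: [b2@9:R b1@10:L]
Beat 9 (R): throw ball2 h=4 -> lands@13:R; in-air after throw: [b1@10:L b2@13:R]
Beat 10 (L): throw ball1 h=1 -> lands@11:R; in-air after throw: [b1@11:R b2@13:R]
Beat 11 (R): throw ball1 h=1 -> lands@12:L; in-air after throw: [b1@12:L b2@13:R]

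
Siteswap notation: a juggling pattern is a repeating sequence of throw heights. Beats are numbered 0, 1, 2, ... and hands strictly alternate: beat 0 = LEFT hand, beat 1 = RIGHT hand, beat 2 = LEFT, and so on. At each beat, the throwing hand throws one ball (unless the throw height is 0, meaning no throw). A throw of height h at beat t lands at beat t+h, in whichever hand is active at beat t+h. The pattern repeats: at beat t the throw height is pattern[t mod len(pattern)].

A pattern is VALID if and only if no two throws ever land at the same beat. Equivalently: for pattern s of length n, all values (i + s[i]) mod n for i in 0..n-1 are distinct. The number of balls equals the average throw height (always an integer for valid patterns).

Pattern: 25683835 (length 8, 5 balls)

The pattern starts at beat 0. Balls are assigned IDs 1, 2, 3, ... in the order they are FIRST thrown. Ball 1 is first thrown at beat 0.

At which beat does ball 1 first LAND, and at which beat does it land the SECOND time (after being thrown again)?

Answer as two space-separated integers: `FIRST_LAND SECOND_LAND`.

Beat 0 (L): throw ball1 h=2 -> lands@2:L; in-air after throw: [b1@2:L]
Beat 1 (R): throw ball2 h=5 -> lands@6:L; in-air after throw: [b1@2:L b2@6:L]
Beat 2 (L): throw ball1 h=6 -> lands@8:L; in-air after throw: [b2@6:L b1@8:L]
Beat 3 (R): throw ball3 h=8 -> lands@11:R; in-air after throw: [b2@6:L b1@8:L b3@11:R]
Beat 4 (L): throw ball4 h=3 -> lands@7:R; in-air after throw: [b2@6:L b4@7:R b1@8:L b3@11:R]
Beat 5 (R): throw ball5 h=8 -> lands@13:R; in-air after throw: [b2@6:L b4@7:R b1@8:L b3@11:R b5@13:R]
Beat 6 (L): throw ball2 h=3 -> lands@9:R; in-air after throw: [b4@7:R b1@8:L b2@9:R b3@11:R b5@13:R]
Beat 7 (R): throw ball4 h=5 -> lands@12:L; in-air after throw: [b1@8:L b2@9:R b3@11:R b4@12:L b5@13:R]
Beat 8 (L): throw ball1 h=2 -> lands@10:L; in-air after throw: [b2@9:R b1@10:L b3@11:R b4@12:L b5@13:R]
Ball 1: thrown@0 h=2 -> first land @2; rethrown@2 h=6 -> second land @8

Answer: 2 8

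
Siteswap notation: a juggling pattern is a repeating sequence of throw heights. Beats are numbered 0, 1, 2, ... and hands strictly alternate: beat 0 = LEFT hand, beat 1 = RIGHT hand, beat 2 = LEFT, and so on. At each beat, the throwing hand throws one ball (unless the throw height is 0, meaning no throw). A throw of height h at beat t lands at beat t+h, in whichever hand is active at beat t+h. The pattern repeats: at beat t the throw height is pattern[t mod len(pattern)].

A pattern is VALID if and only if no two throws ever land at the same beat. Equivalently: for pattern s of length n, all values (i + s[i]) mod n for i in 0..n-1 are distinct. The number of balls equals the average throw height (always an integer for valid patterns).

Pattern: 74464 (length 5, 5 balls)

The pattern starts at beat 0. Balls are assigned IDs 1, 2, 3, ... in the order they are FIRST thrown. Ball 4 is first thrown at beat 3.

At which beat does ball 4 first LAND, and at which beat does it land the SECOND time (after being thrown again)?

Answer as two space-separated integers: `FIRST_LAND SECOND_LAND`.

Answer: 9 13

Derivation:
Beat 0 (L): throw ball1 h=7 -> lands@7:R; in-air after throw: [b1@7:R]
Beat 1 (R): throw ball2 h=4 -> lands@5:R; in-air after throw: [b2@5:R b1@7:R]
Beat 2 (L): throw ball3 h=4 -> lands@6:L; in-air after throw: [b2@5:R b3@6:L b1@7:R]
Beat 3 (R): throw ball4 h=6 -> lands@9:R; in-air after throw: [b2@5:R b3@6:L b1@7:R b4@9:R]
Beat 4 (L): throw ball5 h=4 -> lands@8:L; in-air after throw: [b2@5:R b3@6:L b1@7:R b5@8:L b4@9:R]
Beat 5 (R): throw ball2 h=7 -> lands@12:L; in-air after throw: [b3@6:L b1@7:R b5@8:L b4@9:R b2@12:L]
Beat 6 (L): throw ball3 h=4 -> lands@10:L; in-air after throw: [b1@7:R b5@8:L b4@9:R b3@10:L b2@12:L]
Beat 7 (R): throw ball1 h=4 -> lands@11:R; in-air after throw: [b5@8:L b4@9:R b3@10:L b1@11:R b2@12:L]
Beat 8 (L): throw ball5 h=6 -> lands@14:L; in-air after throw: [b4@9:R b3@10:L b1@11:R b2@12:L b5@14:L]
Beat 9 (R): throw ball4 h=4 -> lands@13:R; in-air after throw: [b3@10:L b1@11:R b2@12:L b4@13:R b5@14:L]
Beat 10 (L): throw ball3 h=7 -> lands@17:R; in-air after throw: [b1@11:R b2@12:L b4@13:R b5@14:L b3@17:R]
Beat 11 (R): throw ball1 h=4 -> lands@15:R; in-air after throw: [b2@12:L b4@13:R b5@14:L b1@15:R b3@17:R]
Beat 12 (L): throw ball2 h=4 -> lands@16:L; in-air after throw: [b4@13:R b5@14:L b1@15:R b2@16:L b3@17:R]
Beat 13 (R): throw ball4 h=6 -> lands@19:R; in-air after throw: [b5@14:L b1@15:R b2@16:L b3@17:R b4@19:R]
Ball 4: thrown@3 h=6 -> first land @9; rethrown@9 h=4 -> second land @13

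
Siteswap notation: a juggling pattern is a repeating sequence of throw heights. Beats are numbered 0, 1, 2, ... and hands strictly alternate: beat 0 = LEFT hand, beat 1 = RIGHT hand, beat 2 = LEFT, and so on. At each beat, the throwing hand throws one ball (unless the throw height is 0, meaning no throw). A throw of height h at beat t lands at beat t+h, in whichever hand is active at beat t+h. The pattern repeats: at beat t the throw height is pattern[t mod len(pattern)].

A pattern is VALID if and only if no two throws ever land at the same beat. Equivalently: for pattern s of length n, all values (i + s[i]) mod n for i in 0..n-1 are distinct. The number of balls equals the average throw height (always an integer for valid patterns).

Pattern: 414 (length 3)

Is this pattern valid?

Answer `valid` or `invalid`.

Answer: valid

Derivation:
i=0: (i + s[i]) mod n = (0 + 4) mod 3 = 1
i=1: (i + s[i]) mod n = (1 + 1) mod 3 = 2
i=2: (i + s[i]) mod n = (2 + 4) mod 3 = 0
Residues: [1, 2, 0], distinct: True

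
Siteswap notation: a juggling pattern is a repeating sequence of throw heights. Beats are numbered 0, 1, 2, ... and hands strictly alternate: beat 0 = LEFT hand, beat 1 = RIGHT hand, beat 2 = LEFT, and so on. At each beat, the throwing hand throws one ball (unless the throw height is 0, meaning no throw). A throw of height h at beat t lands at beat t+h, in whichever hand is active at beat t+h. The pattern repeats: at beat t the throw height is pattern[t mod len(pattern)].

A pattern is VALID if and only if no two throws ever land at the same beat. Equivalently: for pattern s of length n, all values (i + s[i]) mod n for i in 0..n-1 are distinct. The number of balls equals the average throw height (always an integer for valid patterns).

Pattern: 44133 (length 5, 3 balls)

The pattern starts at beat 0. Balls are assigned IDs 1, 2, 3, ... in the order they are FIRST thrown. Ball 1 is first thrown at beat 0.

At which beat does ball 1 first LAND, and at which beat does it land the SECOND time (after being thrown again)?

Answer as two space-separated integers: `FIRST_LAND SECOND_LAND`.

Answer: 4 7

Derivation:
Beat 0 (L): throw ball1 h=4 -> lands@4:L; in-air after throw: [b1@4:L]
Beat 1 (R): throw ball2 h=4 -> lands@5:R; in-air after throw: [b1@4:L b2@5:R]
Beat 2 (L): throw ball3 h=1 -> lands@3:R; in-air after throw: [b3@3:R b1@4:L b2@5:R]
Beat 3 (R): throw ball3 h=3 -> lands@6:L; in-air after throw: [b1@4:L b2@5:R b3@6:L]
Beat 4 (L): throw ball1 h=3 -> lands@7:R; in-air after throw: [b2@5:R b3@6:L b1@7:R]
Beat 5 (R): throw ball2 h=4 -> lands@9:R; in-air after throw: [b3@6:L b1@7:R b2@9:R]
Beat 6 (L): throw ball3 h=4 -> lands@10:L; in-air after throw: [b1@7:R b2@9:R b3@10:L]
Beat 7 (R): throw ball1 h=1 -> lands@8:L; in-air after throw: [b1@8:L b2@9:R b3@10:L]
Ball 1: thrown@0 h=4 -> first land @4; rethrown@4 h=3 -> second land @7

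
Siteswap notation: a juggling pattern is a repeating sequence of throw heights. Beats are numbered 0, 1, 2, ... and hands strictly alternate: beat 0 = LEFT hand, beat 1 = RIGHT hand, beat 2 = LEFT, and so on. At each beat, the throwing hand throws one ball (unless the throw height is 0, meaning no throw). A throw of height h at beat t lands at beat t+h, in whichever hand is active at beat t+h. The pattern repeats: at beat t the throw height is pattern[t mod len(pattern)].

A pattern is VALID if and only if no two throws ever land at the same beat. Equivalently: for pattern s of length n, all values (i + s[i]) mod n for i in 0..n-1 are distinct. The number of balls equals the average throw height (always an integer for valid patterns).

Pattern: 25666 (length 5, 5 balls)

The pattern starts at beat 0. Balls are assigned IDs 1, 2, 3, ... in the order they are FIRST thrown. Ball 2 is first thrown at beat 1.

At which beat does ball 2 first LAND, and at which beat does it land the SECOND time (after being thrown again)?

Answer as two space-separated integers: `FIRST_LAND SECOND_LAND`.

Beat 0 (L): throw ball1 h=2 -> lands@2:L; in-air after throw: [b1@2:L]
Beat 1 (R): throw ball2 h=5 -> lands@6:L; in-air after throw: [b1@2:L b2@6:L]
Beat 2 (L): throw ball1 h=6 -> lands@8:L; in-air after throw: [b2@6:L b1@8:L]
Beat 3 (R): throw ball3 h=6 -> lands@9:R; in-air after throw: [b2@6:L b1@8:L b3@9:R]
Beat 4 (L): throw ball4 h=6 -> lands@10:L; in-air after throw: [b2@6:L b1@8:L b3@9:R b4@10:L]
Beat 5 (R): throw ball5 h=2 -> lands@7:R; in-air after throw: [b2@6:L b5@7:R b1@8:L b3@9:R b4@10:L]
Beat 6 (L): throw ball2 h=5 -> lands@11:R; in-air after throw: [b5@7:R b1@8:L b3@9:R b4@10:L b2@11:R]
Beat 7 (R): throw ball5 h=6 -> lands@13:R; in-air after throw: [b1@8:L b3@9:R b4@10:L b2@11:R b5@13:R]
Beat 8 (L): throw ball1 h=6 -> lands@14:L; in-air after throw: [b3@9:R b4@10:L b2@11:R b5@13:R b1@14:L]
Beat 9 (R): throw ball3 h=6 -> lands@15:R; in-air after throw: [b4@10:L b2@11:R b5@13:R b1@14:L b3@15:R]
Beat 10 (L): throw ball4 h=2 -> lands@12:L; in-air after throw: [b2@11:R b4@12:L b5@13:R b1@14:L b3@15:R]
Beat 11 (R): throw ball2 h=5 -> lands@16:L; in-air after throw: [b4@12:L b5@13:R b1@14:L b3@15:R b2@16:L]
Ball 2: thrown@1 h=5 -> first land @6; rethrown@6 h=5 -> second land @11

Answer: 6 11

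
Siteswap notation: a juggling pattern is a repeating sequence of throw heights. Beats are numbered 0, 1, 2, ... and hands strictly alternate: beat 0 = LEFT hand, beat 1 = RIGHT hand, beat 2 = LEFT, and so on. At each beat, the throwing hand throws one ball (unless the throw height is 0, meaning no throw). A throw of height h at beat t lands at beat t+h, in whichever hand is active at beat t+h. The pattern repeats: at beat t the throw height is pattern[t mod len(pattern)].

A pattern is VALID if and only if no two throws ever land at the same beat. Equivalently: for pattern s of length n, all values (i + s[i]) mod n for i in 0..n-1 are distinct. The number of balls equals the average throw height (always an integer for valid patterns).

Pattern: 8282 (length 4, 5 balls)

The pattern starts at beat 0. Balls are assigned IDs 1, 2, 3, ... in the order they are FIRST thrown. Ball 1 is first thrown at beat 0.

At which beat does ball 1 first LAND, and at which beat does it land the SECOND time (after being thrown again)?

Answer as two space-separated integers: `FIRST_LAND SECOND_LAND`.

Answer: 8 16

Derivation:
Beat 0 (L): throw ball1 h=8 -> lands@8:L; in-air after throw: [b1@8:L]
Beat 1 (R): throw ball2 h=2 -> lands@3:R; in-air after throw: [b2@3:R b1@8:L]
Beat 2 (L): throw ball3 h=8 -> lands@10:L; in-air after throw: [b2@3:R b1@8:L b3@10:L]
Beat 3 (R): throw ball2 h=2 -> lands@5:R; in-air after throw: [b2@5:R b1@8:L b3@10:L]
Beat 4 (L): throw ball4 h=8 -> lands@12:L; in-air after throw: [b2@5:R b1@8:L b3@10:L b4@12:L]
Beat 5 (R): throw ball2 h=2 -> lands@7:R; in-air after throw: [b2@7:R b1@8:L b3@10:L b4@12:L]
Beat 6 (L): throw ball5 h=8 -> lands@14:L; in-air after throw: [b2@7:R b1@8:L b3@10:L b4@12:L b5@14:L]
Beat 7 (R): throw ball2 h=2 -> lands@9:R; in-air after throw: [b1@8:L b2@9:R b3@10:L b4@12:L b5@14:L]
Beat 8 (L): throw ball1 h=8 -> lands@16:L; in-air after throw: [b2@9:R b3@10:L b4@12:L b5@14:L b1@16:L]
Beat 9 (R): throw ball2 h=2 -> lands@11:R; in-air after throw: [b3@10:L b2@11:R b4@12:L b5@14:L b1@16:L]
Beat 10 (L): throw ball3 h=8 -> lands@18:L; in-air after throw: [b2@11:R b4@12:L b5@14:L b1@16:L b3@18:L]
Beat 11 (R): throw ball2 h=2 -> lands@13:R; in-air after throw: [b4@12:L b2@13:R b5@14:L b1@16:L b3@18:L]
Beat 12 (L): throw ball4 h=8 -> lands@20:L; in-air after throw: [b2@13:R b5@14:L b1@16:L b3@18:L b4@20:L]
Beat 13 (R): throw ball2 h=2 -> lands@15:R; in-air after throw: [b5@14:L b2@15:R b1@16:L b3@18:L b4@20:L]
Beat 14 (L): throw ball5 h=8 -> lands@22:L; in-air after throw: [b2@15:R b1@16:L b3@18:L b4@20:L b5@22:L]
Beat 15 (R): throw ball2 h=2 -> lands@17:R; in-air after throw: [b1@16:L b2@17:R b3@18:L b4@20:L b5@22:L]
Beat 16 (L): throw ball1 h=8 -> lands@24:L; in-air after throw: [b2@17:R b3@18:L b4@20:L b5@22:L b1@24:L]
Ball 1: thrown@0 h=8 -> first land @8; rethrown@8 h=8 -> second land @16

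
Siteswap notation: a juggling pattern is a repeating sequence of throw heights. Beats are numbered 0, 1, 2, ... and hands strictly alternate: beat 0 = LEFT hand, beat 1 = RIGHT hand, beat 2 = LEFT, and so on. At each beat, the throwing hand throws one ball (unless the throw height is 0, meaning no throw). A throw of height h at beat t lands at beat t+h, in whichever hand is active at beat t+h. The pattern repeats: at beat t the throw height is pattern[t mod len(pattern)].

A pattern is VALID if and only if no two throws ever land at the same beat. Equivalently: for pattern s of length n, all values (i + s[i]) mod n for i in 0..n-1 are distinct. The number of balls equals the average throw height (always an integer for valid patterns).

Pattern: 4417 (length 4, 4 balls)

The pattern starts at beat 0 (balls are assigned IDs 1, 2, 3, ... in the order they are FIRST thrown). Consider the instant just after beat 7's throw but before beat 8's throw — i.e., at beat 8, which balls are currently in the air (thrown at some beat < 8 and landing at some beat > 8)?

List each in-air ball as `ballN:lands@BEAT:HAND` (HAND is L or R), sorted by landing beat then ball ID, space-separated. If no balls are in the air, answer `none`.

Beat 0 (L): throw ball1 h=4 -> lands@4:L; in-air after throw: [b1@4:L]
Beat 1 (R): throw ball2 h=4 -> lands@5:R; in-air after throw: [b1@4:L b2@5:R]
Beat 2 (L): throw ball3 h=1 -> lands@3:R; in-air after throw: [b3@3:R b1@4:L b2@5:R]
Beat 3 (R): throw ball3 h=7 -> lands@10:L; in-air after throw: [b1@4:L b2@5:R b3@10:L]
Beat 4 (L): throw ball1 h=4 -> lands@8:L; in-air after throw: [b2@5:R b1@8:L b3@10:L]
Beat 5 (R): throw ball2 h=4 -> lands@9:R; in-air after throw: [b1@8:L b2@9:R b3@10:L]
Beat 6 (L): throw ball4 h=1 -> lands@7:R; in-air after throw: [b4@7:R b1@8:L b2@9:R b3@10:L]
Beat 7 (R): throw ball4 h=7 -> lands@14:L; in-air after throw: [b1@8:L b2@9:R b3@10:L b4@14:L]
Beat 8 (L): throw ball1 h=4 -> lands@12:L; in-air after throw: [b2@9:R b3@10:L b1@12:L b4@14:L]

Answer: ball2:lands@9:R ball3:lands@10:L ball4:lands@14:L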